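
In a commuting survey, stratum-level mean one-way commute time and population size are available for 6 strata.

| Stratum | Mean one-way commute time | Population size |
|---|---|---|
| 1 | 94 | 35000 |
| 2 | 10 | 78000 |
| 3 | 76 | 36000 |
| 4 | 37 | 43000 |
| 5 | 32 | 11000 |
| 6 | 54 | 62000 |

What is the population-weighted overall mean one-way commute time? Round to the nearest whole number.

46

Σ Nₕ·x̄ₕ = 94×35000 + 10×78000 + 76×36000 + 37×43000 + 32×11000 + 54×62000
  = 12097000
Σ Nₕ = 35000 + 78000 + 36000 + 43000 + 11000 + 62000 = 265000
Overall mean = 12097000 / 265000 = 45.649057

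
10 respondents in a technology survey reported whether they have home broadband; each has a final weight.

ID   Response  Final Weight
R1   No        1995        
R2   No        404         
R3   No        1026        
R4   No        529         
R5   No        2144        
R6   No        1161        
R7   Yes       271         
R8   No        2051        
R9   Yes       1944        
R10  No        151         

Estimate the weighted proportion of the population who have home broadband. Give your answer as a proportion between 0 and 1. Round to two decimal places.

Sum of weights for 'Yes' = 271 + 1944 = 2215
Total weight = 1995 + 404 + 1026 + 529 + 2144 + 1161 + 271 + 2051 + 1944 + 151 = 11676
Weighted proportion = 2215 / 11676 = 0.18970538

0.19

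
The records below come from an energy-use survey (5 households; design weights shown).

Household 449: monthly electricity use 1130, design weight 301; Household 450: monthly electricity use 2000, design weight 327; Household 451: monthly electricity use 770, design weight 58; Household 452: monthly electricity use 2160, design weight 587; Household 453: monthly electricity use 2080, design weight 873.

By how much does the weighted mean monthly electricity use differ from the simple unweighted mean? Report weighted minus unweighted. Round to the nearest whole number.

293

Unweighted sum = 1130 + 2000 + 770 + 2160 + 2080 = 8140
Unweighted mean = 8140 / 5 = 1628
Weighted sum = 1130×301 + 2000×327 + 770×58 + 2160×587 + 2080×873
  = 340130 + 654000 + 44660 + 1267920 + 1815840 = 4122550
Sum of weights = 301 + 327 + 58 + 587 + 873 = 2146
Weighted mean = 4122550 / 2146 = 1921.0391
Difference (weighted minus unweighted) = 293.03914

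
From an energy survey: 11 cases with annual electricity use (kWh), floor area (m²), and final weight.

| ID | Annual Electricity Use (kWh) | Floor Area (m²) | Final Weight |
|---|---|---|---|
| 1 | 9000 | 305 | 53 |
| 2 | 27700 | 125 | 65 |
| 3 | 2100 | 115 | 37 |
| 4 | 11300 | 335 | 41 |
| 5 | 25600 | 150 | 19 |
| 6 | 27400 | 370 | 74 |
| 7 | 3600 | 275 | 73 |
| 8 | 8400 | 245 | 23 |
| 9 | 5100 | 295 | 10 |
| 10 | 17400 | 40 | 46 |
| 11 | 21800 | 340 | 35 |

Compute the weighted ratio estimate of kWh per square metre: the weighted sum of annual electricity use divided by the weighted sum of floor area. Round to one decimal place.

Σ wᵢ·y = 9000×53 + 27700×65 + 2100×37 + 11300×41 + 25600×19 + 27400×74 + 3600×73 + 8400×23 + 5100×10 + 17400×46 + 21800×35
  = 477000 + 1800500 + 77700 + 463300 + 486400 + 2027600 + 262800 + 193200 + 51000 + 800400 + 763000 = 7402900
Σ wᵢ·x = 305×53 + 125×65 + 115×37 + 335×41 + 150×19 + 370×74 + 275×73 + 245×23 + 295×10 + 40×46 + 340×35
  = 16165 + 8125 + 4255 + 13735 + 2850 + 27380 + 20075 + 5635 + 2950 + 1840 + 11900 = 114910
Ratio = 7402900 / 114910 = 64.423462

64.4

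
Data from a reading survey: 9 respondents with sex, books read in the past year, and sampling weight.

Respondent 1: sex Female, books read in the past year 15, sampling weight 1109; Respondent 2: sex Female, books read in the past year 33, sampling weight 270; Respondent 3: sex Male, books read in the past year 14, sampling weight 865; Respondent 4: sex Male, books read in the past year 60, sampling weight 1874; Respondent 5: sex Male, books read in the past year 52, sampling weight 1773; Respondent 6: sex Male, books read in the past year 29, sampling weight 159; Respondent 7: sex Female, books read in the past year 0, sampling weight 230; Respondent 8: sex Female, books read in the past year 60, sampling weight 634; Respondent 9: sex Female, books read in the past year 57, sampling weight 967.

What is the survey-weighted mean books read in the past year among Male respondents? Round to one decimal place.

47.4

Male rows: 3, 4, 5, 6
Weighted sum = 14×865 + 60×1874 + 52×1773 + 29×159
  = 12110 + 112440 + 92196 + 4611 = 221357
Sum of weights = 865 + 1874 + 1773 + 159 = 4671
Weighted mean = 221357 / 4671 = 47.389638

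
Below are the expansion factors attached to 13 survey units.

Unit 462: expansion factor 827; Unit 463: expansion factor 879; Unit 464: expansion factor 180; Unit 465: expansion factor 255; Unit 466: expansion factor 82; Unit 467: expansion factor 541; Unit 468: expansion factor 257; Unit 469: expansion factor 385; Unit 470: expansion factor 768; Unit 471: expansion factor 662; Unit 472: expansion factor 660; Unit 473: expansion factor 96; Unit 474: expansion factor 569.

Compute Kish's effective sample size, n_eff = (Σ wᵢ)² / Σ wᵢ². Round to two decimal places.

Σ wᵢ = 6161
Σ wᵢ² = 3864319
n_eff = 6161² / 3864319 = 37957921 / 3864319 = 9.8226676

9.82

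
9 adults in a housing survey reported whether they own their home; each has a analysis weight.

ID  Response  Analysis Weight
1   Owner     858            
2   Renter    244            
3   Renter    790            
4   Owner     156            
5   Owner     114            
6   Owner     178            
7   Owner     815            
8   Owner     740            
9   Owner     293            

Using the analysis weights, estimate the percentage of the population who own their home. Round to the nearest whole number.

Sum of weights for 'Owner' = 858 + 156 + 114 + 178 + 815 + 740 + 293 = 3154
Total weight = 858 + 244 + 790 + 156 + 114 + 178 + 815 + 740 + 293 = 4188
Weighted proportion = 3154 / 4188 = 0.75310411 → 75.310411%

75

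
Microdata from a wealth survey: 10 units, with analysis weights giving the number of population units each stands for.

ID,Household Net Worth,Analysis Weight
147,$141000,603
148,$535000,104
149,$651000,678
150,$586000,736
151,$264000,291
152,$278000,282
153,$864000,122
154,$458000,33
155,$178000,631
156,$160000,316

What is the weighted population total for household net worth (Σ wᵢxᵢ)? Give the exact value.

1451957000

Weighted total = 141000×603 + 535000×104 + 651000×678 + 586000×736 + 264000×291 + 278000×282 + 864000×122 + 458000×33 + 178000×631 + 160000×316
  = 85023000 + 55640000 + 441378000 + 431296000 + 76824000 + 78396000 + 105408000 + 15114000 + 112318000 + 50560000 = 1451957000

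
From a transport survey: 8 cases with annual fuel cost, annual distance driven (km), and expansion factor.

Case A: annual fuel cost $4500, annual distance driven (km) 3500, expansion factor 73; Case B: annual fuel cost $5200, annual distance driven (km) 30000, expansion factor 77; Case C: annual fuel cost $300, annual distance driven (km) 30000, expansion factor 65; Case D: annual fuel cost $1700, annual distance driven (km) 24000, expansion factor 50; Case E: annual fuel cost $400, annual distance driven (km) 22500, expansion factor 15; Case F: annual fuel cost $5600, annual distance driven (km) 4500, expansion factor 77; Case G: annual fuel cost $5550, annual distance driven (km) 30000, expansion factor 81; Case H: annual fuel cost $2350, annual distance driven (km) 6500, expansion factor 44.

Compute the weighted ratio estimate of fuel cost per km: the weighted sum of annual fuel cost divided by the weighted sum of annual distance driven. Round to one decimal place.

0.2

Σ wᵢ·y = 4500×73 + 5200×77 + 300×65 + 1700×50 + 400×15 + 5600×77 + 5550×81 + 2350×44
  = 1823550
Σ wᵢ·x = 3500×73 + 30000×77 + 30000×65 + 24000×50 + 22500×15 + 4500×77 + 30000×81 + 6500×44
  = 255500 + 2310000 + 1950000 + 1200000 + 337500 + 346500 + 2430000 + 286000 = 9115500
Ratio = 1823550 / 9115500 = 0.20004937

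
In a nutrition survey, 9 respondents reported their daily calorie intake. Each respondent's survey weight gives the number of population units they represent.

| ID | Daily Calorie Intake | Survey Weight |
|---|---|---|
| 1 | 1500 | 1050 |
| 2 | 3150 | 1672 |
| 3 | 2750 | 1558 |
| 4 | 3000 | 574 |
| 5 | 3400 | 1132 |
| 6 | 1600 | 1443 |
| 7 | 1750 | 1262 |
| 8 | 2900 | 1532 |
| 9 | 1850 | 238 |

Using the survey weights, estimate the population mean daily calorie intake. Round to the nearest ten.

2490

Weighted sum = 1500×1050 + 3150×1672 + 2750×1558 + 3000×574 + 3400×1132 + 1600×1443 + 1750×1262 + 2900×1532 + 1850×238
  = 26097500
Sum of weights = 1050 + 1672 + 1558 + 574 + 1132 + 1443 + 1262 + 1532 + 238 = 10461
Weighted mean = 26097500 / 10461 = 2494.7424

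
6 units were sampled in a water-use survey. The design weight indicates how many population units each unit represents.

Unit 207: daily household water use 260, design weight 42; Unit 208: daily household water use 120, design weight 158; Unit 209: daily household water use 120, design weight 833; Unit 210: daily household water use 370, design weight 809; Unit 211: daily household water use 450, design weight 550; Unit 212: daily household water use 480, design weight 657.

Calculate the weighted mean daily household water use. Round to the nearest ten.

Weighted sum = 260×42 + 120×158 + 120×833 + 370×809 + 450×550 + 480×657
  = 10920 + 18960 + 99960 + 299330 + 247500 + 315360 = 992030
Sum of weights = 42 + 158 + 833 + 809 + 550 + 657 = 3049
Weighted mean = 992030 / 3049 = 325.36241

330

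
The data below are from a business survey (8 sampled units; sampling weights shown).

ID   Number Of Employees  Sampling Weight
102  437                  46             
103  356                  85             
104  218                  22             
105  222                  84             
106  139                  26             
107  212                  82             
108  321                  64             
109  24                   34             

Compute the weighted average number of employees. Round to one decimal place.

Weighted sum = 437×46 + 356×85 + 218×22 + 222×84 + 139×26 + 212×82 + 321×64 + 24×34
  = 20102 + 30260 + 4796 + 18648 + 3614 + 17384 + 20544 + 816 = 116164
Sum of weights = 46 + 85 + 22 + 84 + 26 + 82 + 64 + 34 = 443
Weighted mean = 116164 / 443 = 262.22122

262.2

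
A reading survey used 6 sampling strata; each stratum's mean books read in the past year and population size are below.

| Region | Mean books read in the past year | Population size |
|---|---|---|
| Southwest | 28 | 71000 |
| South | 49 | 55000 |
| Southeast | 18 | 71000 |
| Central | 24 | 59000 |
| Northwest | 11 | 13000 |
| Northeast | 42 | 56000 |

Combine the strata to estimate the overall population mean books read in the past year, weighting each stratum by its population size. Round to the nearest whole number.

Σ Nₕ·x̄ₕ = 28×71000 + 49×55000 + 18×71000 + 24×59000 + 11×13000 + 42×56000
  = 1988000 + 2695000 + 1278000 + 1416000 + 143000 + 2352000 = 9872000
Σ Nₕ = 71000 + 55000 + 71000 + 59000 + 13000 + 56000 = 325000
Overall mean = 9872000 / 325000 = 30.375385

30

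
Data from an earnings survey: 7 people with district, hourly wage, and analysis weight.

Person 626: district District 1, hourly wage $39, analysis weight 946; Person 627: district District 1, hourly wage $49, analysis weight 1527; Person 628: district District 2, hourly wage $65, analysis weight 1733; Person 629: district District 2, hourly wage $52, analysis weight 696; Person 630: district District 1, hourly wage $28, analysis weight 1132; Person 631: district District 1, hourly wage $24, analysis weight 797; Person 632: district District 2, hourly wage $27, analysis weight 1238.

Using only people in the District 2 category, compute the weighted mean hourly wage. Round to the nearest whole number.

50

District 2 rows: 628, 629, 632
Weighted sum = 65×1733 + 52×696 + 27×1238
  = 182263
Sum of weights = 1733 + 696 + 1238 = 3667
Weighted mean = 182263 / 3667 = 49.703572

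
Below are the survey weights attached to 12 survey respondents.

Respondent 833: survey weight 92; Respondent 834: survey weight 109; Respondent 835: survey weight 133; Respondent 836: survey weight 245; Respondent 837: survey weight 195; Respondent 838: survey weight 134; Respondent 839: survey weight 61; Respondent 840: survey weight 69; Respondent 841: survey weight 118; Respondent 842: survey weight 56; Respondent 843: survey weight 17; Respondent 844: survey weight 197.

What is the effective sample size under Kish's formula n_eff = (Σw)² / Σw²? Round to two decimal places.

Σ wᵢ = 92 + 109 + 133 + 245 + 195 + 134 + 61 + 69 + 118 + 56 + 17 + 197 = 1426
Σ wᵢ² = 218680
n_eff = 1426² / 218680 = 2033476 / 218680 = 9.2988659

9.30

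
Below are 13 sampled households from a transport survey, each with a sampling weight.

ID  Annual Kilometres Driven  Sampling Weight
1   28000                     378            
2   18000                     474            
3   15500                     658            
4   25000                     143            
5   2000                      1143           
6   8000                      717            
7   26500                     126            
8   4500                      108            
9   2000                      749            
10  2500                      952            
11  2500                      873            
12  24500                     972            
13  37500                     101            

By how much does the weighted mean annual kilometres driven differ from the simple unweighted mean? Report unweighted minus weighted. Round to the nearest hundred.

4500

Unweighted sum = 196500
Unweighted mean = 196500 / 13 = 15115.385
Weighted sum = 78399000
Sum of weights = 7394
Weighted mean = 78399000 / 7394 = 10603.057
Difference (unweighted minus weighted) = 4512.3281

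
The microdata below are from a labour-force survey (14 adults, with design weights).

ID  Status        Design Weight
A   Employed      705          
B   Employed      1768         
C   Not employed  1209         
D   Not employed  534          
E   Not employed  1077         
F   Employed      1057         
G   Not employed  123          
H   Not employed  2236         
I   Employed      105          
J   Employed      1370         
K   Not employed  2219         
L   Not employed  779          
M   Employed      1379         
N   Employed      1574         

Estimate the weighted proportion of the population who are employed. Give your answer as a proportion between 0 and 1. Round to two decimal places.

0.49

Sum of weights for 'Employed' = 705 + 1768 + 1057 + 105 + 1370 + 1379 + 1574 = 7958
Total weight = 16135
Weighted proportion = 7958 / 16135 = 0.49321351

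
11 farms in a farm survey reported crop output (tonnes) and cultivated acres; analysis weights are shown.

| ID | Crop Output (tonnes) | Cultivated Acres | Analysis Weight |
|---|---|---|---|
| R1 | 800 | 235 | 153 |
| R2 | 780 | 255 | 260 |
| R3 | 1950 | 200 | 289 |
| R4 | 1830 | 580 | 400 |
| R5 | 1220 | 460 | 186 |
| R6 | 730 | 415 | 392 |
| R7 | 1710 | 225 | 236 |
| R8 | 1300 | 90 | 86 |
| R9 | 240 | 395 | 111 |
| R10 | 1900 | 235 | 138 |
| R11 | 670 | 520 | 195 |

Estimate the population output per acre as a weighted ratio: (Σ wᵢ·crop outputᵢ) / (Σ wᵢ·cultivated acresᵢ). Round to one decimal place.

Σ wᵢ·y = 800×153 + 780×260 + 1950×289 + 1830×400 + 1220×186 + 730×392 + 1710×236 + 1300×86 + 240×111 + 1900×138 + 670×195
  = 122400 + 202800 + 563550 + 732000 + 226920 + 286160 + 403560 + 111800 + 26640 + 262200 + 130650 = 3068680
Σ wᵢ·x = 235×153 + 255×260 + 200×289 + 580×400 + 460×186 + 415×392 + 225×236 + 90×86 + 395×111 + 235×138 + 520×195
  = 35955 + 66300 + 57800 + 232000 + 85560 + 162680 + 53100 + 7740 + 43845 + 32430 + 101400 = 878810
Ratio = 3068680 / 878810 = 3.4918583

3.5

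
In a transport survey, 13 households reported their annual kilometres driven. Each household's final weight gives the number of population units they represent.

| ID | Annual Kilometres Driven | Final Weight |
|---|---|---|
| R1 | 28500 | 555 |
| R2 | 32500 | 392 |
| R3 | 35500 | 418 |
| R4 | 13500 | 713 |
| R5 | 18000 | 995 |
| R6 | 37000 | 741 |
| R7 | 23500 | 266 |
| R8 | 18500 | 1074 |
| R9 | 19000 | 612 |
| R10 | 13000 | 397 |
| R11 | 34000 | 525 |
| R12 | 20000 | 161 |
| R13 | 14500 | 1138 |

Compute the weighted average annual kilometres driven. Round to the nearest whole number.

Weighted sum = 178829000
Sum of weights = 7987
Weighted mean = 178829000 / 7987 = 22390.009

22390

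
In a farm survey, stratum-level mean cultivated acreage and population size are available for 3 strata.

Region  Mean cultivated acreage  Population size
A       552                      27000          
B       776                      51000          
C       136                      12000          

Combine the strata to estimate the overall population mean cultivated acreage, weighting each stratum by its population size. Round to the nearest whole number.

623

Σ Nₕ·x̄ₕ = 552×27000 + 776×51000 + 136×12000
  = 14904000 + 39576000 + 1632000 = 56112000
Σ Nₕ = 27000 + 51000 + 12000 = 90000
Overall mean = 56112000 / 90000 = 623.46667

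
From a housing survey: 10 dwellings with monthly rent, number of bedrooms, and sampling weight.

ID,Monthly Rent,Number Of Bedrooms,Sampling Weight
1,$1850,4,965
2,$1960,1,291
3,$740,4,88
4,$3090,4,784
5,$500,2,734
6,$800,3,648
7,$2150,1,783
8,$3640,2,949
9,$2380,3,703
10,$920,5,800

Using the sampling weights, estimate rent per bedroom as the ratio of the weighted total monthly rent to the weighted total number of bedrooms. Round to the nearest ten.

Σ wᵢ·y = 1850×965 + 1960×291 + 740×88 + 3090×784 + 500×734 + 800×648 + 2150×783 + 3640×949 + 2380×703 + 920×800
  = 1785250 + 570360 + 65120 + 2422560 + 367000 + 518400 + 1683450 + 3454360 + 1673140 + 736000 = 13275640
Σ wᵢ·x = 4×965 + 1×291 + 4×88 + 4×784 + 2×734 + 3×648 + 1×783 + 2×949 + 3×703 + 5×800
  = 3860 + 291 + 352 + 3136 + 1468 + 1944 + 783 + 1898 + 2109 + 4000 = 19841
Ratio = 13275640 / 19841 = 669.10136

670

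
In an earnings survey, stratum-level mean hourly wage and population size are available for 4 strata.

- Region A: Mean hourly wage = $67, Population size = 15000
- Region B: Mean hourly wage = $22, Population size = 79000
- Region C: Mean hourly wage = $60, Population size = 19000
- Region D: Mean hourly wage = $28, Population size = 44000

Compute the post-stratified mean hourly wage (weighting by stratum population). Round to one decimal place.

Σ Nₕ·x̄ₕ = 5115000
Σ Nₕ = 15000 + 79000 + 19000 + 44000 = 157000
Overall mean = 5115000 / 157000 = 32.579618

32.6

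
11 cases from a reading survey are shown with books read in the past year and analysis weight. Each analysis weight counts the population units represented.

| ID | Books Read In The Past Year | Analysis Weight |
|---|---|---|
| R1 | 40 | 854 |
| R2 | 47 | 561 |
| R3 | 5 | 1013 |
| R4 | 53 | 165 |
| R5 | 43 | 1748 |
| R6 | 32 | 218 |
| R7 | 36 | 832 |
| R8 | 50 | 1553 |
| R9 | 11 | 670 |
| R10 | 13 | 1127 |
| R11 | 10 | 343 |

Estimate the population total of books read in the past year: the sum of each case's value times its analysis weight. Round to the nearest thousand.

290000

Weighted total = 40×854 + 47×561 + 5×1013 + 53×165 + 43×1748 + 32×218 + 36×832 + 50×1553 + 11×670 + 13×1127 + 10×343
  = 34160 + 26367 + 5065 + 8745 + 75164 + 6976 + 29952 + 77650 + 7370 + 14651 + 3430 = 289530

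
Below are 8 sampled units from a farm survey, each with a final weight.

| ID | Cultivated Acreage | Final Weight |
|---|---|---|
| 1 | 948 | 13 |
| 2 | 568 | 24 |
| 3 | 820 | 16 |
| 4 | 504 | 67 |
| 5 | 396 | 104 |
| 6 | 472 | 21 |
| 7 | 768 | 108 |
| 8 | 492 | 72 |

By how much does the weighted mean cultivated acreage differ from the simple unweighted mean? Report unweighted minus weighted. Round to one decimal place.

50.9

Unweighted sum = 4968
Unweighted mean = 4968 / 8 = 621
Weighted sum = 948×13 + 568×24 + 820×16 + 504×67 + 396×104 + 472×21 + 768×108 + 492×72
  = 12324 + 13632 + 13120 + 33768 + 41184 + 9912 + 82944 + 35424 = 242308
Sum of weights = 13 + 24 + 16 + 67 + 104 + 21 + 108 + 72 = 425
Weighted mean = 242308 / 425 = 570.13647
Difference (unweighted minus weighted) = 50.863529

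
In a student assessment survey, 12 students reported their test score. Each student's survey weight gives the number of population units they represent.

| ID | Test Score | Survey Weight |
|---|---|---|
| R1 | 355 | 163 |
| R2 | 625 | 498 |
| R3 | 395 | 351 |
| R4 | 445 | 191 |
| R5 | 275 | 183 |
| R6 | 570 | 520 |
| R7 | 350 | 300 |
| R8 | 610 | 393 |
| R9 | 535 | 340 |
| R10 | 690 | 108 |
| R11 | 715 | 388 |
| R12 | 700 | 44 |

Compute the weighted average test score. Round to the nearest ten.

Weighted sum = 355×163 + 625×498 + 395×351 + 445×191 + 275×183 + 570×520 + 350×300 + 610×393 + 535×340 + 690×108 + 715×388 + 700×44
  = 57865 + 311250 + 138645 + 84995 + 50325 + 296400 + 105000 + 239730 + 181900 + 74520 + 277420 + 30800 = 1848850
Sum of weights = 163 + 498 + 351 + 191 + 183 + 520 + 300 + 393 + 340 + 108 + 388 + 44 = 3479
Weighted mean = 1848850 / 3479 = 531.43145

530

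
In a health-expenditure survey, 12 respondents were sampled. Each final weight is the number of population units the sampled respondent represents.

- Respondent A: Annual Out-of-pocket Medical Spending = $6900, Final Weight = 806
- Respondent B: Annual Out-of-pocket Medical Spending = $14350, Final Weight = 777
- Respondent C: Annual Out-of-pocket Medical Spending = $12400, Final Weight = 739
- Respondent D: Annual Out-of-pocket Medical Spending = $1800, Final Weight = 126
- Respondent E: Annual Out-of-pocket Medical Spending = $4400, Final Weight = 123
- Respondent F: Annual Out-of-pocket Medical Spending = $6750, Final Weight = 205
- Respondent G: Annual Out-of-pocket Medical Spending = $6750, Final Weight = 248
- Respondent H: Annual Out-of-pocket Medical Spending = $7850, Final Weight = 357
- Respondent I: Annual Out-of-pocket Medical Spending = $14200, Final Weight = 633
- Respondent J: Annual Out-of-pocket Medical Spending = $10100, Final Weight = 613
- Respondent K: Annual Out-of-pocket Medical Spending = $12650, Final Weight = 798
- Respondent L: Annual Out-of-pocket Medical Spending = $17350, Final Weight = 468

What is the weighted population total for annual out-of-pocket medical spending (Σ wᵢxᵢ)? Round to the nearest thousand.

65898000

Weighted total = 6900×806 + 14350×777 + 12400×739 + 1800×126 + 4400×123 + 6750×205 + 6750×248 + 7850×357 + 14200×633 + 10100×613 + 12650×798 + 17350×468
  = 5561400 + 11149950 + 9163600 + 226800 + 541200 + 1383750 + 1674000 + 2802450 + 8988600 + 6191300 + 10094700 + 8119800 = 65897550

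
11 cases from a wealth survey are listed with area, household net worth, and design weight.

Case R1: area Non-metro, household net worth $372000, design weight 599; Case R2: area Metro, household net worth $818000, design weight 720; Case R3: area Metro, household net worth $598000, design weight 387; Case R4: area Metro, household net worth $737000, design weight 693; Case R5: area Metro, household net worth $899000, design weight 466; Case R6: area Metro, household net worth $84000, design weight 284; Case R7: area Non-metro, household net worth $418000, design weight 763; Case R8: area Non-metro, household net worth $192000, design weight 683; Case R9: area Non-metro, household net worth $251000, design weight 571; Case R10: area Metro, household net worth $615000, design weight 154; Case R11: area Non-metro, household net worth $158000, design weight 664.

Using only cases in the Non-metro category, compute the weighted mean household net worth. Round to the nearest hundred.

280800

Non-metro rows: R1, R7, R8, R9, R11
Weighted sum = 372000×599 + 418000×763 + 192000×683 + 251000×571 + 158000×664
  = 921131000
Sum of weights = 599 + 763 + 683 + 571 + 664 = 3280
Weighted mean = 921131000 / 3280 = 280832.62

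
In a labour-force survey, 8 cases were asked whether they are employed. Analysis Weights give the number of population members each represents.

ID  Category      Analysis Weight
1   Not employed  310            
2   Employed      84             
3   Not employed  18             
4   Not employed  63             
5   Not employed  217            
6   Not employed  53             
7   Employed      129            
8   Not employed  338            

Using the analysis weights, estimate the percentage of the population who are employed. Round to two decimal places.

Sum of weights for 'Employed' = 84 + 129 = 213
Total weight = 310 + 84 + 18 + 63 + 217 + 53 + 129 + 338 = 1212
Weighted proportion = 213 / 1212 = 0.17574257 → 17.574257%

17.57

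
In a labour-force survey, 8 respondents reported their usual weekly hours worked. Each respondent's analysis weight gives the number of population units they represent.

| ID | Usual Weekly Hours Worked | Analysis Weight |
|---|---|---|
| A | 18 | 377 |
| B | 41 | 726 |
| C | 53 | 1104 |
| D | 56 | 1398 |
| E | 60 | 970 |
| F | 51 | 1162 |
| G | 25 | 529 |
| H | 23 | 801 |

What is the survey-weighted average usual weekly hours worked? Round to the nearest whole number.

Weighted sum = 18×377 + 41×726 + 53×1104 + 56×1398 + 60×970 + 51×1162 + 25×529 + 23×801
  = 6786 + 29766 + 58512 + 78288 + 58200 + 59262 + 13225 + 18423 = 322462
Sum of weights = 7067
Weighted mean = 322462 / 7067 = 45.629263

46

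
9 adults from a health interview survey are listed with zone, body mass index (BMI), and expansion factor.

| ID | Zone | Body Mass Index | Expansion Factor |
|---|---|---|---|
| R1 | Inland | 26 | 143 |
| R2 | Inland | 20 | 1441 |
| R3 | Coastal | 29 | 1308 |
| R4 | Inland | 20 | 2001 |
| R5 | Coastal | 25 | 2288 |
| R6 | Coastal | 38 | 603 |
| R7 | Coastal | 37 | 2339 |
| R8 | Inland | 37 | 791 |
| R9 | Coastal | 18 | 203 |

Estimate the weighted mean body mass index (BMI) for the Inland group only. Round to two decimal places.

Inland rows: R1, R2, R4, R8
Weighted sum = 26×143 + 20×1441 + 20×2001 + 37×791
  = 101825
Sum of weights = 143 + 1441 + 2001 + 791 = 4376
Weighted mean = 101825 / 4376 = 23.268967

23.27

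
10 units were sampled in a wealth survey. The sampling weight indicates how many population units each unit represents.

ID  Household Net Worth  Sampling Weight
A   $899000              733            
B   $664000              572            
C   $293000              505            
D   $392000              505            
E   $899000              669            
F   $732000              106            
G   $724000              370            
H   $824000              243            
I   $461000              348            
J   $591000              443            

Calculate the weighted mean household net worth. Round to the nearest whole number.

657338

Weighted sum = 899000×733 + 664000×572 + 293000×505 + 392000×505 + 899000×669 + 732000×106 + 724000×370 + 824000×243 + 461000×348 + 591000×443
  = 658967000 + 379808000 + 147965000 + 197960000 + 601431000 + 77592000 + 267880000 + 200232000 + 160428000 + 261813000 = 2954076000
Sum of weights = 733 + 572 + 505 + 505 + 669 + 106 + 370 + 243 + 348 + 443 = 4494
Weighted mean = 2954076000 / 4494 = 657337.78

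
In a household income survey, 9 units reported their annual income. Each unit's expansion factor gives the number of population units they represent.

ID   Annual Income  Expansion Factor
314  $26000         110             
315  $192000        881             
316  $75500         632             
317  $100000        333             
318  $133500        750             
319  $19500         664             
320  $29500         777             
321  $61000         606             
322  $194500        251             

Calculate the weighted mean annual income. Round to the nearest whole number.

Weighted sum = 26000×110 + 192000×881 + 75500×632 + 100000×333 + 133500×750 + 19500×664 + 29500×777 + 61000×606 + 194500×251
  = 2860000 + 169152000 + 47716000 + 33300000 + 100125000 + 12948000 + 22921500 + 36966000 + 48819500 = 474808000
Sum of weights = 5004
Weighted mean = 474808000 / 5004 = 94885.691

94886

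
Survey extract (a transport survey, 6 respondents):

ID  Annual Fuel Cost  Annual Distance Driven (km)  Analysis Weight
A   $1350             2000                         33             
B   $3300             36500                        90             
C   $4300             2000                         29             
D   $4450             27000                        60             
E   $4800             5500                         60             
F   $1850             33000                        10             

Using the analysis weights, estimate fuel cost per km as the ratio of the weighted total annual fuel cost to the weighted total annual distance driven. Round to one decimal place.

0.2

Σ wᵢ·y = 1350×33 + 3300×90 + 4300×29 + 4450×60 + 4800×60 + 1850×10
  = 44550 + 297000 + 124700 + 267000 + 288000 + 18500 = 1039750
Σ wᵢ·x = 2000×33 + 36500×90 + 2000×29 + 27000×60 + 5500×60 + 33000×10
  = 66000 + 3285000 + 58000 + 1620000 + 330000 + 330000 = 5689000
Ratio = 1039750 / 5689000 = 0.18276499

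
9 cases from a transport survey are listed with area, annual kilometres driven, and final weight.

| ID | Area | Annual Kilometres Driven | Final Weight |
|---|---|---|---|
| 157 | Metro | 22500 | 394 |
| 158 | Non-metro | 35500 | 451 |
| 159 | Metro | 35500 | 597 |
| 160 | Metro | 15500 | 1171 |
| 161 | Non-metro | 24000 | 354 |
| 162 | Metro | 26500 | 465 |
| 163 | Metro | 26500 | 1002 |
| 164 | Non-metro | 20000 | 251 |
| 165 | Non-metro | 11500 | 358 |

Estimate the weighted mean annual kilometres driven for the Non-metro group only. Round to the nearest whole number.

Non-metro rows: 158, 161, 164, 165
Weighted sum = 35500×451 + 24000×354 + 20000×251 + 11500×358
  = 16010500 + 8496000 + 5020000 + 4117000 = 33643500
Sum of weights = 451 + 354 + 251 + 358 = 1414
Weighted mean = 33643500 / 1414 = 23793.14

23793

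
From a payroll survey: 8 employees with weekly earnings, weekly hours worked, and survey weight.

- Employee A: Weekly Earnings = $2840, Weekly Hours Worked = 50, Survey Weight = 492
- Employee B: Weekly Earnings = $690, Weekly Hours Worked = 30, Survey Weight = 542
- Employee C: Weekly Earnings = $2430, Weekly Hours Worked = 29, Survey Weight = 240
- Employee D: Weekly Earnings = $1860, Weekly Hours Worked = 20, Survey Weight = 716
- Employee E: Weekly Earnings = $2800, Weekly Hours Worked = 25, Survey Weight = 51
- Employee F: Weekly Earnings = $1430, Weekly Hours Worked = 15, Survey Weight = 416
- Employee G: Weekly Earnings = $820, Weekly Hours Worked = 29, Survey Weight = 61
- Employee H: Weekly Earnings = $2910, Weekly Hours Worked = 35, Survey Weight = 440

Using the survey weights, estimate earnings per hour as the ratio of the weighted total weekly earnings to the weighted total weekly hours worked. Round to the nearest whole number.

66

Σ wᵢ·y = 2840×492 + 690×542 + 2430×240 + 1860×716 + 2800×51 + 1430×416 + 820×61 + 2910×440
  = 5754320
Σ wᵢ·x = 50×492 + 30×542 + 29×240 + 20×716 + 25×51 + 15×416 + 29×61 + 35×440
  = 24600 + 16260 + 6960 + 14320 + 1275 + 6240 + 1769 + 15400 = 86824
Ratio = 5754320 / 86824 = 66.275684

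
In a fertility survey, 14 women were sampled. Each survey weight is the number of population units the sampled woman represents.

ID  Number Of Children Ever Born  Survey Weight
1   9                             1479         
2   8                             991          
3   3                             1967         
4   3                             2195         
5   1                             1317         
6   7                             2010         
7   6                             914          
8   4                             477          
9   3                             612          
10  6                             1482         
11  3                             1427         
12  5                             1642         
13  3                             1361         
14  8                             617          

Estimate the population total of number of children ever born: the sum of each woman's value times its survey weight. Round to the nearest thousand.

89000

Weighted total = 88742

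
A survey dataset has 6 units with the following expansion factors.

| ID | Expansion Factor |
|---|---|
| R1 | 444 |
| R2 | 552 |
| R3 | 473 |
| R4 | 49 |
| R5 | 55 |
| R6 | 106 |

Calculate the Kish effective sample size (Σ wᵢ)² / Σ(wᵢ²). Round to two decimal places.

Σ wᵢ = 1679
Σ wᵢ² = 197136 + 304704 + 223729 + 2401 + 3025 + 11236 = 742231
n_eff = 1679² / 742231 = 2819041 / 742231 = 3.7980642

3.80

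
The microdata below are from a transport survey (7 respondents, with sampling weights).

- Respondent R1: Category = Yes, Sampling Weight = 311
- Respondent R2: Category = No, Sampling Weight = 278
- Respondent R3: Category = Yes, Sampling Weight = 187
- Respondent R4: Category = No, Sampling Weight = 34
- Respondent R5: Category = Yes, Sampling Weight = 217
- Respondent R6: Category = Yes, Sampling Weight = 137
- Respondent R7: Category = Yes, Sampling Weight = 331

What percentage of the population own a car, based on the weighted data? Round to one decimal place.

79.1

Sum of weights for 'Yes' = 311 + 187 + 217 + 137 + 331 = 1183
Total weight = 311 + 278 + 187 + 34 + 217 + 137 + 331 = 1495
Weighted proportion = 1183 / 1495 = 0.79130435 → 79.130435%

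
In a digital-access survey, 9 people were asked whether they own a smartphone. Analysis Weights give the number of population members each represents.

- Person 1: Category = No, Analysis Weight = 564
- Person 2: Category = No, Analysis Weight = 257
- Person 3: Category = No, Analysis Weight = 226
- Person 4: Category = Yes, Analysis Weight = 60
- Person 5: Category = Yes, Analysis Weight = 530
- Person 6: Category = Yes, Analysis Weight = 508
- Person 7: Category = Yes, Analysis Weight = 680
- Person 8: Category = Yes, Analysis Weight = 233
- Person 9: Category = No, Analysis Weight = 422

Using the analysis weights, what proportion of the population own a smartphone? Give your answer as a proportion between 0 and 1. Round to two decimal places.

0.58

Sum of weights for 'Yes' = 60 + 530 + 508 + 680 + 233 = 2011
Total weight = 564 + 257 + 226 + 60 + 530 + 508 + 680 + 233 + 422 = 3480
Weighted proportion = 2011 / 3480 = 0.57787356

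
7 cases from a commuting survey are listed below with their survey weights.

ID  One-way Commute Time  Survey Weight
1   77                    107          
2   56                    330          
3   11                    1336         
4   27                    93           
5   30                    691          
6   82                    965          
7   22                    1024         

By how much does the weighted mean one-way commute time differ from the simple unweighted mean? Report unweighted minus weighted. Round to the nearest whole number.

Unweighted sum = 77 + 56 + 11 + 27 + 30 + 82 + 22 = 305
Unweighted mean = 305 / 7 = 43.571429
Weighted sum = 77×107 + 56×330 + 11×1336 + 27×93 + 30×691 + 82×965 + 22×1024
  = 8239 + 18480 + 14696 + 2511 + 20730 + 79130 + 22528 = 166314
Sum of weights = 107 + 330 + 1336 + 93 + 691 + 965 + 1024 = 4546
Weighted mean = 166314 / 4546 = 36.58469
Difference (unweighted minus weighted) = 6.9867387

7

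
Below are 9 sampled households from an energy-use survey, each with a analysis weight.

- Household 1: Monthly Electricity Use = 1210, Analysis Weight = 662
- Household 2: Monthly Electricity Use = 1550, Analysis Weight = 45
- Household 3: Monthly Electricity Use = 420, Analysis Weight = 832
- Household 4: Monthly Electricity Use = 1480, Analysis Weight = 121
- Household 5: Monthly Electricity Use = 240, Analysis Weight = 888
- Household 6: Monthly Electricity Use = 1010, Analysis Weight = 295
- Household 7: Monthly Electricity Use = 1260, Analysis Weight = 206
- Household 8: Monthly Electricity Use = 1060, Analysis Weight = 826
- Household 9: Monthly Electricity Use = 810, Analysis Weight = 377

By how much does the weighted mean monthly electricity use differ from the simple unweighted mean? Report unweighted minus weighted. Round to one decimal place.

Unweighted sum = 1210 + 1550 + 420 + 1480 + 240 + 1010 + 1260 + 1060 + 810 = 9040
Unweighted mean = 9040 / 9 = 1004.4444
Weighted sum = 3350850
Sum of weights = 662 + 45 + 832 + 121 + 888 + 295 + 206 + 826 + 377 = 4252
Weighted mean = 3350850 / 4252 = 788.06444
Difference (unweighted minus weighted) = 216.38

216.4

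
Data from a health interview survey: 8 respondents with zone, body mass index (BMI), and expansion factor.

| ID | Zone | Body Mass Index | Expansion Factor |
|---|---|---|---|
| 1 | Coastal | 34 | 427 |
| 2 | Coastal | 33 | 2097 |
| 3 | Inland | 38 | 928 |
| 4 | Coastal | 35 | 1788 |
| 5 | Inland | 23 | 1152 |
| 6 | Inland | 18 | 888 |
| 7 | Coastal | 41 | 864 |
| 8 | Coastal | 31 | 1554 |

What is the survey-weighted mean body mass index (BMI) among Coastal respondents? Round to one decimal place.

34.2

Coastal rows: 1, 2, 4, 7, 8
Weighted sum = 34×427 + 33×2097 + 35×1788 + 41×864 + 31×1554
  = 14518 + 69201 + 62580 + 35424 + 48174 = 229897
Sum of weights = 6730
Weighted mean = 229897 / 6730 = 34.16003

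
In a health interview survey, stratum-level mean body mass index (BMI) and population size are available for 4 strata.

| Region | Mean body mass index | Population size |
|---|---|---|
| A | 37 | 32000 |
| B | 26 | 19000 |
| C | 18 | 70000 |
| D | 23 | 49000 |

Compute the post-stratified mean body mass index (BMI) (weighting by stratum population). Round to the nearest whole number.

24

Σ Nₕ·x̄ₕ = 37×32000 + 26×19000 + 18×70000 + 23×49000
  = 4065000
Σ Nₕ = 32000 + 19000 + 70000 + 49000 = 170000
Overall mean = 4065000 / 170000 = 23.911765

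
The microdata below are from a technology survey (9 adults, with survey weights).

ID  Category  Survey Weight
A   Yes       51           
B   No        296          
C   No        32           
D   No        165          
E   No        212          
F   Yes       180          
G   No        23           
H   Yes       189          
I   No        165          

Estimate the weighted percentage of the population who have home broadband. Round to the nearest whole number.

Sum of weights for 'Yes' = 51 + 180 + 189 = 420
Total weight = 51 + 296 + 32 + 165 + 212 + 180 + 23 + 189 + 165 = 1313
Weighted proportion = 420 / 1313 = 0.31987814 → 31.987814%

32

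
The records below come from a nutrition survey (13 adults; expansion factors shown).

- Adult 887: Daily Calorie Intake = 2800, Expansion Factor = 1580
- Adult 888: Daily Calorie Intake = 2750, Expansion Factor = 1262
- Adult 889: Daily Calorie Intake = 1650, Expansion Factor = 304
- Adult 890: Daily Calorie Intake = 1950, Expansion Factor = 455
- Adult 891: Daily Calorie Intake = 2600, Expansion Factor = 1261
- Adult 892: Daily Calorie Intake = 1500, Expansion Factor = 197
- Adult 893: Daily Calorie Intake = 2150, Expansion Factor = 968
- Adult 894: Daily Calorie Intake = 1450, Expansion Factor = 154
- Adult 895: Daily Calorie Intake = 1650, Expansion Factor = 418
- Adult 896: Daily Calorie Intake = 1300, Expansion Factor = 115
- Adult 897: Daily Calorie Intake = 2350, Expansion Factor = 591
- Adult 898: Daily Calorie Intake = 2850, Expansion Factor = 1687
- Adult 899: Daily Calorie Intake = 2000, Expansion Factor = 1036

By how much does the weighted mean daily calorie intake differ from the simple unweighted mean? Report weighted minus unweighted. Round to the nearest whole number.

Unweighted sum = 27000
Unweighted mean = 27000 / 13 = 2076.9231
Weighted sum = 24269950
Sum of weights = 10028
Weighted mean = 24269950 / 10028 = 2420.2184
Difference (weighted minus unweighted) = 343.29531

343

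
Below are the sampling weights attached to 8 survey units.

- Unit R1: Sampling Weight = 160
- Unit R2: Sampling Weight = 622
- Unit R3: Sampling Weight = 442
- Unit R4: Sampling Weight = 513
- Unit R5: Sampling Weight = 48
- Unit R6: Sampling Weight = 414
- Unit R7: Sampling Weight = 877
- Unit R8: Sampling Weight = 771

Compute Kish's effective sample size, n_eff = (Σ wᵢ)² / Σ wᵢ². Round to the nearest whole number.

6

Σ wᵢ = 3847
Σ wᵢ² = 25600 + 386884 + 195364 + 263169 + 2304 + 171396 + 769129 + 594441 = 2408287
n_eff = 3847² / 2408287 = 14799409 / 2408287 = 6.1452015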